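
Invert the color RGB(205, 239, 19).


Invert: (255-R, 255-G, 255-B)
R: 255-205 = 50
G: 255-239 = 16
B: 255-19 = 236
= RGB(50, 16, 236)


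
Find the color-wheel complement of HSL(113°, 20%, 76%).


Complement = opposite side of color wheel = hue + 180°
H' = (113 + 180) mod 360 = 293°
S and L unchanged.
= HSL(293°, 20%, 76%)


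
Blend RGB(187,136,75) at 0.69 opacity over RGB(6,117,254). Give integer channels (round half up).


C = α×F + (1-α)×B, with 1-α = 0.31
R: 0.69×187 + 0.31×6 = 129.03 + 1.86 = 130.89 → 131
G: 0.69×136 + 0.31×117 = 93.84 + 36.27 = 130.11 → 130
B: 0.69×75 + 0.31×254 = 51.75 + 78.74 = 130.49 → 130
= RGB(131, 130, 130)


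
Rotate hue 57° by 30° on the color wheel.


New hue = (H + rotation) mod 360
New hue = (57 + 30) mod 360
= 87 mod 360
= 87°


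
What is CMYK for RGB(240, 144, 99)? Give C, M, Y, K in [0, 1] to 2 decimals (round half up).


R'=240/255≈0.9412, G'=144/255≈0.5647, B'=99/255≈0.3882
K = 1 - max(R',G',B') = 1 - 240/255 = 15/255 = 0.05882… → 0.06
(1-R'-K)/(1-K) simplifies to (max-R)/max with max = 240:
C = (240-240)/240 = 0/240 = 0 → 0.00
M = (240-144)/240 = 96/240 = 0.4 → 0.40
Y = (240-99)/240 = 141/240 = 0.5875 → 0.59
= CMYK(0.00, 0.40, 0.59, 0.06)


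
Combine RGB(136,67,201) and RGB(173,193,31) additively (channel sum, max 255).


Additive: each channel = min(255, C₁+C₂)
R: 136+173 = 309 → 255
G: 67+193 = 260 → 255
B: 201+31 = 232 → 232
= RGB(255, 255, 232)


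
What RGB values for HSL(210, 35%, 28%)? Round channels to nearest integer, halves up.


H=210°, S=0.35, L=0.28
C = (1-|2L-1|)×S = (1-|-0.44|)×0.35 = 0.196
H' = H/60 = 210/60 ≈ 3.5000; X = C×(1-|H' mod 2 - 1|) = 0.098
m = L - C/2 = 0.28 - 0.098 = 0.182
Sector ⌊H'⌋ = 3 → (R',G',B') = (0.0, 0.098, 0.196)
RGB = ((R'+m)×255, (G'+m)×255, (B'+m)×255) = (46.41, 71.4, 96.39)
Round half up → RGB(46, 71, 96)


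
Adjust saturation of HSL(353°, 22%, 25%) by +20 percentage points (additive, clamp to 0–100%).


Original S = 22%
Adjustment = +20 percentage points
New S = 22 + (20) = 42
Clamp to [0, 100] → 42
= HSL(353°, 42%, 25%)


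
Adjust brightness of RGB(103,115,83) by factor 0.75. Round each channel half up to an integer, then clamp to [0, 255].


Multiply each channel by 0.75, round half up, clamp to [0, 255]
R: 103×0.75 = 77.25 → round → 77
G: 115×0.75 = 86.25 → round → 86
B: 83×0.75 = 62.25 → round → 62
= RGB(77, 86, 62)


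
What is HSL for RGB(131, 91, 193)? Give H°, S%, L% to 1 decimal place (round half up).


Normalize: R'=131/255≈0.5137, G'=91/255≈0.3569, B'=193/255≈0.7569
Max=193/255, Min=91/255, Δ=Max-Min=102/255
L = (Max+Min)/2 = (193+91)/510 = 284/510 = 0.55686… → L = 55.7%
L > 0.5 → S = Δ/(2-Max-Min) = 102/(510-193-91) = 102/226 = 0.45132… → S = 45.1%
(the 1/255 factors cancel in S and H, so raw channel differences can be used)
Max is B' → H = 60 × ((R-G)/Δ + 4) = 60 × ((131-91)/102 + 4)
  40/102 + 4 = 0.3921… + 4 = 4.3921…
  H = 60 × 4.3921… = 263.529…° → H = 263.5°
= HSL(263.5°, 45.1%, 55.7%)


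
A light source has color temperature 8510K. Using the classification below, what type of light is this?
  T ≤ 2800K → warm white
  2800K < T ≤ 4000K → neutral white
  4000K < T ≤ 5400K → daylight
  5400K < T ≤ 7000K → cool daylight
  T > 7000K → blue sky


Temperature: 8510K
8510K > 7000K → blue sky
Classification: blue sky


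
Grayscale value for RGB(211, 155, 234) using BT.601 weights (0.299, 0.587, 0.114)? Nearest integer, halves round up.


Gray = 0.299×R + 0.587×G + 0.114×B
Gray = 0.299×211 + 0.587×155 + 0.114×234
Gray = 63.089 + 90.985 + 26.676
Gray = 180.750 → round half up → 181
Gray = 181


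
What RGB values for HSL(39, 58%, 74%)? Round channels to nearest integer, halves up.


H=39°, S=0.58, L=0.74
C = (1-|2L-1|)×S = (1-|0.48|)×0.58 = 0.3016
H' = H/60 = 39/60 ≈ 0.6500; X = C×(1-|H' mod 2 - 1|) = 0.19604
m = L - C/2 = 0.74 - 0.1508 = 0.5892
Sector ⌊H'⌋ = 0 → (R',G',B') = (0.3016, 0.19604, 0.0)
RGB = ((R'+m)×255, (G'+m)×255, (B'+m)×255) = (227.154, 200.2362, 150.246)
Round half up → RGB(227, 200, 150)


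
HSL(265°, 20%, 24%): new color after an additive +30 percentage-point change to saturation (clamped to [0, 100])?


Original S = 20%
Adjustment = +30 percentage points
New S = 20 + (30) = 50
Clamp to [0, 100] → 50
= HSL(265°, 50%, 24%)


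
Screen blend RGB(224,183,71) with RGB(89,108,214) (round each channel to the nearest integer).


Screen: C = 255 - (255-A)×(255-B)/255, rounded to nearest integer
R: 255 - (255-224)×(255-89)/255 = 255 - 5146/255 ≈ 255 - 20.180 = 234.820 → 235
G: 255 - (255-183)×(255-108)/255 = 255 - 10584/255 ≈ 255 - 41.506 = 213.494 → 213
B: 255 - (255-71)×(255-214)/255 = 255 - 7544/255 ≈ 255 - 29.584 = 225.416 → 225
= RGB(235, 213, 225)


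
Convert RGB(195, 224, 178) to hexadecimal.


R = 195 → C3 (hex)
G = 224 → E0 (hex)
B = 178 → B2 (hex)
Hex = #C3E0B2


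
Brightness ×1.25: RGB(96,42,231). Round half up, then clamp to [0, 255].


Multiply each channel by 1.25, round half up, clamp to [0, 255]
R: 96×1.25 = 120
G: 42×1.25 = 52.5 → round → 53
B: 231×1.25 = 288.75 → round → 289 → clamp → 255
= RGB(120, 53, 255)


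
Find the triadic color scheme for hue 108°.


Triadic: equally spaced at 120° intervals
H1 = 108°
H2 = (108 + 120) mod 360 = 228°
H3 = (108 + 240) mod 360 = 348°
Triadic = 108°, 228°, 348°


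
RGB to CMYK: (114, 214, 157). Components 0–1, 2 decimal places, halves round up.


R'=114/255≈0.4471, G'=214/255≈0.8392, B'=157/255≈0.6157
K = 1 - max(R',G',B') = 1 - 214/255 = 41/255 = 0.16078… → 0.16
(1-R'-K)/(1-K) simplifies to (max-R)/max with max = 214:
C = (214-114)/214 = 100/214 = 0.46728… → 0.47
M = (214-214)/214 = 0/214 = 0 → 0.00
Y = (214-157)/214 = 57/214 = 0.26635… → 0.27
= CMYK(0.47, 0.00, 0.27, 0.16)


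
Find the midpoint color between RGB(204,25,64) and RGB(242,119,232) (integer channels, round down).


Midpoint: each channel = ⌊(C₁+C₂)/2⌋
R: ⌊(204+242)/2⌋ = 223
G: ⌊(25+119)/2⌋ = 72
B: ⌊(64+232)/2⌋ = 148
= RGB(223, 72, 148)


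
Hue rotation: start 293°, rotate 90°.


New hue = (H + rotation) mod 360
New hue = (293 + 90) mod 360
= 383 mod 360
= 23°


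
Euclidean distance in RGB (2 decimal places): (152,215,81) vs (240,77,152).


d = √[(R₁-R₂)² + (G₁-G₂)² + (B₁-B₂)²]
d = √[(152-240)² + (215-77)² + (81-152)²]
d = √[7744 + 19044 + 5041]
d = √31829
d ≈ 178.41


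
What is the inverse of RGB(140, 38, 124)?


Invert: (255-R, 255-G, 255-B)
R: 255-140 = 115
G: 255-38 = 217
B: 255-124 = 131
= RGB(115, 217, 131)


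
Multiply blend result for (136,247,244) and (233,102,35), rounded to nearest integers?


Multiply: C = A×B/255, rounded to nearest integer
R: 136×233/255 = 31688/255 ≈ 124.267 → 124
G: 247×102/255 = 25194/255 ≈ 98.800 → 99
B: 244×35/255 = 8540/255 ≈ 33.490 → 33
= RGB(124, 99, 33)


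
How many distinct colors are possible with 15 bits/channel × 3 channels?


Total bits = 15 bits/channel × 3 channels = 45 bits
Distinct colors = 2^45
= 35,184,372,088,832 colors


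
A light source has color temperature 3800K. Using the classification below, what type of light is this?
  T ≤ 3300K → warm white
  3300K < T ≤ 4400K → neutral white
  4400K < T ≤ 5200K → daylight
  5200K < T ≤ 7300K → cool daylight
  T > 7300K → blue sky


Temperature: 3800K
3300K < 3800K ≤ 4400K → neutral white
Classification: neutral white


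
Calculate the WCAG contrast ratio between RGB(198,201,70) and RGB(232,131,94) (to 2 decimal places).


Linearize each sRGB channel c=v/255: c/12.92 if c ≤ 0.04045 else ((c+0.055)/1.055)^2.4
L = 0.2126×R_lin + 0.7152×G_lin + 0.0722×B_lin
Color 1 (198,201,70):
  R=198: 198/255≈0.7765 > 0.04045 → ((0.7765+0.055)/1.055)^2.4 ≈ 0.56471
  G=201: 201/255≈0.7882 > 0.04045 → ((0.7882+0.055)/1.055)^2.4 ≈ 0.58408
  B=70: 70/255≈0.2745 > 0.04045 → ((0.2745+0.055)/1.055)^2.4 ≈ 0.06125
  L1 = 0.2126×0.56471 + 0.7152×0.58408 + 0.0722×0.06125 ≈ 0.54221
Color 2 (232,131,94):
  R=232: 232/255≈0.9098 > 0.04045 → ((0.9098+0.055)/1.055)^2.4 ≈ 0.80695
  G=131: 131/255≈0.5137 > 0.04045 → ((0.5137+0.055)/1.055)^2.4 ≈ 0.22697
  B=94: 94/255≈0.3686 > 0.04045 → ((0.3686+0.055)/1.055)^2.4 ≈ 0.11193
  L2 = 0.2126×0.80695 + 0.7152×0.22697 + 0.0722×0.11193 ≈ 0.34197
Lighter = 0.54221, Darker = 0.34197
Ratio = (L_lighter + 0.05) / (L_darker + 0.05)
Ratio = (0.54221 + 0.05) / (0.34197 + 0.05) = 0.59221 / 0.39197 ≈ 1.5109
Ratio ≈ 1.51:1


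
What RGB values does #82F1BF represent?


82 → 130 (R)
F1 → 241 (G)
BF → 191 (B)
= RGB(130, 241, 191)


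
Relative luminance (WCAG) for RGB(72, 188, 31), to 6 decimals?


Linearize each channel (sRGB transfer function): c = v/255; c_lin = c/12.92 if c ≤ 0.04045, else ((c+0.055)/1.055)^2.4
  R: 72/255 ≈ 0.282353 > 0.04045 → ((0.282353+0.055)/1.055)^2.4 ≈ 0.064803
  G: 188/255 ≈ 0.737255 > 0.04045 → ((0.737255+0.055)/1.055)^2.4 ≈ 0.502886
  B: 31/255 ≈ 0.121569 > 0.04045 → ((0.121569+0.055)/1.055)^2.4 ≈ 0.013702
R_lin = 0.064803, G_lin = 0.502886, B_lin = 0.013702
L = 0.2126×R + 0.7152×G + 0.0722×B
L = 0.2126×0.064803 + 0.7152×0.502886 + 0.0722×0.013702
L ≈ 0.374431


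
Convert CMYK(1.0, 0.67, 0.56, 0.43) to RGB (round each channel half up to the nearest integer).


R = 255 × (1-C) × (1-K) = 255 × 0.00 × 0.57 = 0
G = 255 × (1-M) × (1-K) = 255 × 0.33 × 0.57 = 47.9655 → 48
B = 255 × (1-Y) × (1-K) = 255 × 0.44 × 0.57 = 63.954 → 64
= RGB(0, 48, 64)


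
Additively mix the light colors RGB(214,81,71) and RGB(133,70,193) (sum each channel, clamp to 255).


Additive: each channel = min(255, C₁+C₂)
R: 214+133 = 347 → 255
G: 81+70 = 151 → 151
B: 71+193 = 264 → 255
= RGB(255, 151, 255)


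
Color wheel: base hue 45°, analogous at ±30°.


Base hue: 45°
Left analog: (45 - 30) mod 360 = 15°
Right analog: (45 + 30) mod 360 = 75°
Analogous hues = 15° and 75°


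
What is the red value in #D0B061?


Color: #D0B061
R = D0 = 208
G = B0 = 176
B = 61 = 97
Red = 208


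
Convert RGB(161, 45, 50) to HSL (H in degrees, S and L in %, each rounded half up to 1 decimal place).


Normalize: R'=161/255≈0.6314, G'=45/255≈0.1765, B'=50/255≈0.1961
Max=161/255, Min=45/255, Δ=Max-Min=116/255
L = (Max+Min)/2 = (161+45)/510 = 206/510 = 0.40392… → L = 40.4%
L ≤ 0.5 → S = Δ/(Max+Min) = 116/(161+45) = 116/206 = 0.56310… → S = 56.3%
(the 1/255 factors cancel in S and H, so raw channel differences can be used)
Max is R' → H = 60 × (((G-B)/Δ) mod 6) = 60 × (((45-50)/116) mod 6)
  (-5)/116 = -0.0431…; negative, so add 6 → 5.9568…
  H = 60 × 5.9568… = 357.413…° → H = 357.4°
= HSL(357.4°, 56.3%, 40.4%)


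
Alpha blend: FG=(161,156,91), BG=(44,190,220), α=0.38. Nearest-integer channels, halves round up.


C = α×F + (1-α)×B, with 1-α = 0.62
R: 0.38×161 + 0.62×44 = 61.18 + 27.28 = 88.46 → 88
G: 0.38×156 + 0.62×190 = 59.28 + 117.80 = 177.08 → 177
B: 0.38×91 + 0.62×220 = 34.58 + 136.40 = 170.98 → 171
= RGB(88, 177, 171)


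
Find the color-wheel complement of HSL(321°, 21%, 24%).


Complement = opposite side of color wheel = hue + 180°
H' = (321 + 180) mod 360 = 141°
S and L unchanged.
= HSL(141°, 21%, 24%)


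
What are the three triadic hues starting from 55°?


Triadic: equally spaced at 120° intervals
H1 = 55°
H2 = (55 + 120) mod 360 = 175°
H3 = (55 + 240) mod 360 = 295°
Triadic = 55°, 175°, 295°


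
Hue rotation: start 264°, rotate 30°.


New hue = (H + rotation) mod 360
New hue = (264 + 30) mod 360
= 294 mod 360
= 294°


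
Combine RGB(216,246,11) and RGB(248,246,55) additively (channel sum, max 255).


Additive: each channel = min(255, C₁+C₂)
R: 216+248 = 464 → 255
G: 246+246 = 492 → 255
B: 11+55 = 66 → 66
= RGB(255, 255, 66)


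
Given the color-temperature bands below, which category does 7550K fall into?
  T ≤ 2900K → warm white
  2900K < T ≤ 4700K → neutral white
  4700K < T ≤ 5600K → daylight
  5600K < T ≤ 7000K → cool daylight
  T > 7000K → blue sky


Temperature: 7550K
7550K > 7000K → blue sky
Classification: blue sky


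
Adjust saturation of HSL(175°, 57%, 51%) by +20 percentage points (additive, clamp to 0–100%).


Original S = 57%
Adjustment = +20 percentage points
New S = 57 + (20) = 77
Clamp to [0, 100] → 77
= HSL(175°, 77%, 51%)


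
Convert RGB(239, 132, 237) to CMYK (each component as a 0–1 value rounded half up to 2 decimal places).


R'=239/255≈0.9373, G'=132/255≈0.5176, B'=237/255≈0.9294
K = 1 - max(R',G',B') = 1 - 239/255 = 16/255 = 0.06274… → 0.06
(1-R'-K)/(1-K) simplifies to (max-R)/max with max = 239:
C = (239-239)/239 = 0/239 = 0 → 0.00
M = (239-132)/239 = 107/239 = 0.44769… → 0.45
Y = (239-237)/239 = 2/239 = 0.00836… → 0.01
= CMYK(0.00, 0.45, 0.01, 0.06)


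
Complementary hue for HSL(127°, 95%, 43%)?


Complement = opposite side of color wheel = hue + 180°
H' = (127 + 180) mod 360 = 307°
S and L unchanged.
= HSL(307°, 95%, 43%)


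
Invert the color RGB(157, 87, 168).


Invert: (255-R, 255-G, 255-B)
R: 255-157 = 98
G: 255-87 = 168
B: 255-168 = 87
= RGB(98, 168, 87)


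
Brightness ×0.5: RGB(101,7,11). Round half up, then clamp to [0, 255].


Multiply each channel by 0.5, round half up, clamp to [0, 255]
R: 101×0.5 = 50.5 → round → 51
G: 7×0.5 = 3.5 → round → 4
B: 11×0.5 = 5.5 → round → 6
= RGB(51, 4, 6)


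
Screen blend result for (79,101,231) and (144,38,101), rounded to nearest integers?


Screen: C = 255 - (255-A)×(255-B)/255, rounded to nearest integer
R: 255 - (255-79)×(255-144)/255 = 255 - 19536/255 ≈ 255 - 76.612 = 178.388 → 178
G: 255 - (255-101)×(255-38)/255 = 255 - 33418/255 ≈ 255 - 131.051 = 123.949 → 124
B: 255 - (255-231)×(255-101)/255 = 255 - 3696/255 ≈ 255 - 14.494 = 240.506 → 241
= RGB(178, 124, 241)


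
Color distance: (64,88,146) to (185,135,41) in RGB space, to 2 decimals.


d = √[(R₁-R₂)² + (G₁-G₂)² + (B₁-B₂)²]
d = √[(64-185)² + (88-135)² + (146-41)²]
d = √[14641 + 2209 + 11025]
d = √27875
d ≈ 166.96


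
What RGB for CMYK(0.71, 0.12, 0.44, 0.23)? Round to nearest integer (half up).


R = 255 × (1-C) × (1-K) = 255 × 0.29 × 0.77 = 56.9415 → 57
G = 255 × (1-M) × (1-K) = 255 × 0.88 × 0.77 = 172.788 → 173
B = 255 × (1-Y) × (1-K) = 255 × 0.56 × 0.77 = 109.956 → 110
= RGB(57, 173, 110)


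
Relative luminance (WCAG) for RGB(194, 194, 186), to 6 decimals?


Linearize each channel (sRGB transfer function): c = v/255; c_lin = c/12.92 if c ≤ 0.04045, else ((c+0.055)/1.055)^2.4
  R: 194/255 ≈ 0.760784 > 0.04045 → ((0.760784+0.055)/1.055)^2.4 ≈ 0.539479
  G: 194/255 ≈ 0.760784 > 0.04045 → ((0.760784+0.055)/1.055)^2.4 ≈ 0.539479
  B: 186/255 ≈ 0.729412 > 0.04045 → ((0.729412+0.055)/1.055)^2.4 ≈ 0.491021
R_lin = 0.539479, G_lin = 0.539479, B_lin = 0.491021
L = 0.2126×R + 0.7152×G + 0.0722×B
L = 0.2126×0.539479 + 0.7152×0.539479 + 0.0722×0.491021
L ≈ 0.535981


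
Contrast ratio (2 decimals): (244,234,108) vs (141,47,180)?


Linearize each sRGB channel c=v/255: c/12.92 if c ≤ 0.04045 else ((c+0.055)/1.055)^2.4
L = 0.2126×R_lin + 0.7152×G_lin + 0.0722×B_lin
Color 1 (244,234,108):
  R=244: 244/255≈0.9569 > 0.04045 → ((0.9569+0.055)/1.055)^2.4 ≈ 0.90466
  G=234: 234/255≈0.9176 > 0.04045 → ((0.9176+0.055)/1.055)^2.4 ≈ 0.82279
  B=108: 108/255≈0.4235 > 0.04045 → ((0.4235+0.055)/1.055)^2.4 ≈ 0.14996
  L1 = 0.2126×0.90466 + 0.7152×0.82279 + 0.0722×0.14996 ≈ 0.79161
Color 2 (141,47,180):
  R=141: 141/255≈0.5529 > 0.04045 → ((0.5529+0.055)/1.055)^2.4 ≈ 0.26636
  G=47: 47/255≈0.1843 > 0.04045 → ((0.1843+0.055)/1.055)^2.4 ≈ 0.02843
  B=180: 180/255≈0.7059 > 0.04045 → ((0.7059+0.055)/1.055)^2.4 ≈ 0.45641
  L2 = 0.2126×0.26636 + 0.7152×0.02843 + 0.0722×0.45641 ≈ 0.10991
Lighter = 0.79161, Darker = 0.10991
Ratio = (L_lighter + 0.05) / (L_darker + 0.05)
Ratio = (0.79161 + 0.05) / (0.10991 + 0.05) = 0.84161 / 0.15991 ≈ 5.2630
Ratio ≈ 5.26:1


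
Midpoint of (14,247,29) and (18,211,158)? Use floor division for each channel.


Midpoint: each channel = ⌊(C₁+C₂)/2⌋
R: ⌊(14+18)/2⌋ = 16
G: ⌊(247+211)/2⌋ = 229
B: ⌊(29+158)/2⌋ = 93
= RGB(16, 229, 93)


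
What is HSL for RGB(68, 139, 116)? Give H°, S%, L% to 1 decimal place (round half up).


Normalize: R'=68/255≈0.2667, G'=139/255≈0.5451, B'=116/255≈0.4549
Max=139/255, Min=68/255, Δ=Max-Min=71/255
L = (Max+Min)/2 = (139+68)/510 = 207/510 = 0.40588… → L = 40.6%
L ≤ 0.5 → S = Δ/(Max+Min) = 71/(139+68) = 71/207 = 0.34299… → S = 34.3%
(the 1/255 factors cancel in S and H, so raw channel differences can be used)
Max is G' → H = 60 × ((B-R)/Δ + 2) = 60 × ((116-68)/71 + 2)
  48/71 + 2 = 0.6760… + 2 = 2.6760…
  H = 60 × 2.6760… = 160.563…° → H = 160.6°
= HSL(160.6°, 34.3%, 40.6%)


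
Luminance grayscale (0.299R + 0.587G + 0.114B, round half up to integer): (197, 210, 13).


Gray = 0.299×R + 0.587×G + 0.114×B
Gray = 0.299×197 + 0.587×210 + 0.114×13
Gray = 58.903 + 123.270 + 1.482
Gray = 183.655 → round half up → 184
Gray = 184


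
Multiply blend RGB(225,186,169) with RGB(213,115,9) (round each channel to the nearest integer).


Multiply: C = A×B/255, rounded to nearest integer
R: 225×213/255 = 47925/255 ≈ 187.941 → 188
G: 186×115/255 = 21390/255 ≈ 83.882 → 84
B: 169×9/255 = 1521/255 ≈ 5.965 → 6
= RGB(188, 84, 6)


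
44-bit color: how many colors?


Colors = 2^bits = 2^44
= 17,592,186,044,416 colors


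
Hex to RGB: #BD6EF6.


BD → 189 (R)
6E → 110 (G)
F6 → 246 (B)
= RGB(189, 110, 246)


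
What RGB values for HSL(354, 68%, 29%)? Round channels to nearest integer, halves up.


H=354°, S=0.68, L=0.29
C = (1-|2L-1|)×S = (1-|-0.42|)×0.68 = 0.3944
H' = H/60 = 354/60 ≈ 5.9000; X = C×(1-|H' mod 2 - 1|) = 0.03944
m = L - C/2 = 0.29 - 0.1972 = 0.0928
Sector ⌊H'⌋ = 5 → (R',G',B') = (0.3944, 0.0, 0.03944)
RGB = ((R'+m)×255, (G'+m)×255, (B'+m)×255) = (124.236, 23.664, 33.7212)
Round half up → RGB(124, 24, 34)


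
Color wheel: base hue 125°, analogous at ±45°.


Base hue: 125°
Left analog: (125 - 45) mod 360 = 80°
Right analog: (125 + 45) mod 360 = 170°
Analogous hues = 80° and 170°


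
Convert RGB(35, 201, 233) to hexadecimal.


R = 35 → 23 (hex)
G = 201 → C9 (hex)
B = 233 → E9 (hex)
Hex = #23C9E9


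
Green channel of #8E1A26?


Color: #8E1A26
R = 8E = 142
G = 1A = 26
B = 26 = 38
Green = 26


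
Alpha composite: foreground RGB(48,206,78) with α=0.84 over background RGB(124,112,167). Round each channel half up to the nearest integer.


C = α×F + (1-α)×B, with 1-α = 0.16
R: 0.84×48 + 0.16×124 = 40.32 + 19.84 = 60.16 → 60
G: 0.84×206 + 0.16×112 = 173.04 + 17.92 = 190.96 → 191
B: 0.84×78 + 0.16×167 = 65.52 + 26.72 = 92.24 → 92
= RGB(60, 191, 92)


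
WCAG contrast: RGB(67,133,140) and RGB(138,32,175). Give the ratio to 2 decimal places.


Linearize each sRGB channel c=v/255: c/12.92 if c ≤ 0.04045 else ((c+0.055)/1.055)^2.4
L = 0.2126×R_lin + 0.7152×G_lin + 0.0722×B_lin
Color 1 (67,133,140):
  R=67: 67/255≈0.2627 > 0.04045 → ((0.2627+0.055)/1.055)^2.4 ≈ 0.05613
  G=133: 133/255≈0.5216 > 0.04045 → ((0.5216+0.055)/1.055)^2.4 ≈ 0.23455
  B=140: 140/255≈0.5490 > 0.04045 → ((0.5490+0.055)/1.055)^2.4 ≈ 0.26225
  L1 = 0.2126×0.05613 + 0.7152×0.23455 + 0.0722×0.26225 ≈ 0.19862
Color 2 (138,32,175):
  R=138: 138/255≈0.5412 > 0.04045 → ((0.5412+0.055)/1.055)^2.4 ≈ 0.25415
  G=32: 32/255≈0.1255 > 0.04045 → ((0.1255+0.055)/1.055)^2.4 ≈ 0.01444
  B=175: 175/255≈0.6863 > 0.04045 → ((0.6863+0.055)/1.055)^2.4 ≈ 0.42869
  L2 = 0.2126×0.25415 + 0.7152×0.01444 + 0.0722×0.42869 ≈ 0.09531
Lighter = 0.19862, Darker = 0.09531
Ratio = (L_lighter + 0.05) / (L_darker + 0.05)
Ratio = (0.19862 + 0.05) / (0.09531 + 0.05) = 0.24862 / 0.14531 ≈ 1.7109
Ratio ≈ 1.71:1


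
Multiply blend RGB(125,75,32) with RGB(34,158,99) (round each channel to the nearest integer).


Multiply: C = A×B/255, rounded to nearest integer
R: 125×34/255 = 4250/255 ≈ 16.667 → 17
G: 75×158/255 = 11850/255 ≈ 46.471 → 46
B: 32×99/255 = 3168/255 ≈ 12.424 → 12
= RGB(17, 46, 12)


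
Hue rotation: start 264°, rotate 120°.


New hue = (H + rotation) mod 360
New hue = (264 + 120) mod 360
= 384 mod 360
= 24°


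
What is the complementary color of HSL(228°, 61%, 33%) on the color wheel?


Complement = opposite side of color wheel = hue + 180°
H' = (228 + 180) mod 360 = 48°
S and L unchanged.
= HSL(48°, 61%, 33%)


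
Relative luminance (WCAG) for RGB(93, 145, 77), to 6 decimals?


Linearize each channel (sRGB transfer function): c = v/255; c_lin = c/12.92 if c ≤ 0.04045, else ((c+0.055)/1.055)^2.4
  R: 93/255 ≈ 0.364706 > 0.04045 → ((0.364706+0.055)/1.055)^2.4 ≈ 0.109462
  G: 145/255 ≈ 0.568627 > 0.04045 → ((0.568627+0.055)/1.055)^2.4 ≈ 0.283149
  B: 77/255 ≈ 0.301961 > 0.04045 → ((0.301961+0.055)/1.055)^2.4 ≈ 0.074214
R_lin = 0.109462, G_lin = 0.283149, B_lin = 0.074214
L = 0.2126×R + 0.7152×G + 0.0722×B
L = 0.2126×0.109462 + 0.7152×0.283149 + 0.0722×0.074214
L ≈ 0.231138


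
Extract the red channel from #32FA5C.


Color: #32FA5C
R = 32 = 50
G = FA = 250
B = 5C = 92
Red = 50


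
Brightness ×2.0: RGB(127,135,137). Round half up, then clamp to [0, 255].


Multiply each channel by 2.0, round half up, clamp to [0, 255]
R: 127×2.0 = 254
G: 135×2.0 = 270 → clamp → 255
B: 137×2.0 = 274 → clamp → 255
= RGB(254, 255, 255)


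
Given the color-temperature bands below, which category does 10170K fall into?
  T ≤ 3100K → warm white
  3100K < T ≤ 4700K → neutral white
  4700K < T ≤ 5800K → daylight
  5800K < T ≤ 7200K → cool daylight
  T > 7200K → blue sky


Temperature: 10170K
10170K > 7200K → blue sky
Classification: blue sky


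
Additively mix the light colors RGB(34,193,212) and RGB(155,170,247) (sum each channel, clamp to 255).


Additive: each channel = min(255, C₁+C₂)
R: 34+155 = 189 → 189
G: 193+170 = 363 → 255
B: 212+247 = 459 → 255
= RGB(189, 255, 255)


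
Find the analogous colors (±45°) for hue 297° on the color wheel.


Base hue: 297°
Left analog: (297 - 45) mod 360 = 252°
Right analog: (297 + 45) mod 360 = 342°
Analogous hues = 252° and 342°


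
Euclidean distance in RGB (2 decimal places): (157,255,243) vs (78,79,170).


d = √[(R₁-R₂)² + (G₁-G₂)² + (B₁-B₂)²]
d = √[(157-78)² + (255-79)² + (243-170)²]
d = √[6241 + 30976 + 5329]
d = √42546
d ≈ 206.27


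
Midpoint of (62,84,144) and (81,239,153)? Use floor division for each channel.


Midpoint: each channel = ⌊(C₁+C₂)/2⌋
R: ⌊(62+81)/2⌋ = 71
G: ⌊(84+239)/2⌋ = 161
B: ⌊(144+153)/2⌋ = 148
= RGB(71, 161, 148)


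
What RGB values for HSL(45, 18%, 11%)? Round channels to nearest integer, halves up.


H=45°, S=0.18, L=0.11
C = (1-|2L-1|)×S = (1-|-0.78|)×0.18 = 0.0396
H' = H/60 = 45/60 ≈ 0.7500; X = C×(1-|H' mod 2 - 1|) = 0.0297
m = L - C/2 = 0.11 - 0.0198 = 0.0902
Sector ⌊H'⌋ = 0 → (R',G',B') = (0.0396, 0.0297, 0.0)
RGB = ((R'+m)×255, (G'+m)×255, (B'+m)×255) = (33.099, 30.5745, 23.001)
Round half up → RGB(33, 31, 23)


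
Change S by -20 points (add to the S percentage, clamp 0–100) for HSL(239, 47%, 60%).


Original S = 47%
Adjustment = -20 percentage points
New S = 47 + (-20) = 27
Clamp to [0, 100] → 27
= HSL(239°, 27%, 60%)


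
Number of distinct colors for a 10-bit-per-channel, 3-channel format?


Total bits = 10 bits/channel × 3 channels = 30 bits
Distinct colors = 2^30
= 1,073,741,824 colors


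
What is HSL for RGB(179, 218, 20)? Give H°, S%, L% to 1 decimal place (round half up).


Normalize: R'=179/255≈0.7020, G'=218/255≈0.8549, B'=20/255≈0.0784
Max=218/255, Min=20/255, Δ=Max-Min=198/255
L = (Max+Min)/2 = (218+20)/510 = 238/510 = 0.46666… → L = 46.7%
L ≤ 0.5 → S = Δ/(Max+Min) = 198/(218+20) = 198/238 = 0.83193… → S = 83.2%
(the 1/255 factors cancel in S and H, so raw channel differences can be used)
Max is G' → H = 60 × ((B-R)/Δ + 2) = 60 × ((20-179)/198 + 2)
  -159/198 + 2 = -0.8030… + 2 = 1.1969…
  H = 60 × 1.1969… = 71.818…° → H = 71.8°
= HSL(71.8°, 83.2%, 46.7%)


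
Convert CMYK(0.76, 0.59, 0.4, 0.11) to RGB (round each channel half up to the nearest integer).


R = 255 × (1-C) × (1-K) = 255 × 0.24 × 0.89 = 54.468 → 54
G = 255 × (1-M) × (1-K) = 255 × 0.41 × 0.89 = 93.0495 → 93
B = 255 × (1-Y) × (1-K) = 255 × 0.60 × 0.89 = 136.17 → 136
= RGB(54, 93, 136)


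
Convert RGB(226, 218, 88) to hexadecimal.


R = 226 → E2 (hex)
G = 218 → DA (hex)
B = 88 → 58 (hex)
Hex = #E2DA58


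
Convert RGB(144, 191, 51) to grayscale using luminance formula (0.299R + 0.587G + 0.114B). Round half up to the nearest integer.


Gray = 0.299×R + 0.587×G + 0.114×B
Gray = 0.299×144 + 0.587×191 + 0.114×51
Gray = 43.056 + 112.117 + 5.814
Gray = 160.987 → round half up → 161
Gray = 161


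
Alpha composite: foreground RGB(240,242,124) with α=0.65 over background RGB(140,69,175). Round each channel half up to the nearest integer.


C = α×F + (1-α)×B, with 1-α = 0.35
R: 0.65×240 + 0.35×140 = 156.00 + 49.00 = 205.00 → 205
G: 0.65×242 + 0.35×69 = 157.30 + 24.15 = 181.45 → 181
B: 0.65×124 + 0.35×175 = 80.60 + 61.25 = 141.85 → 142
= RGB(205, 181, 142)


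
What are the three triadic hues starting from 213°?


Triadic: equally spaced at 120° intervals
H1 = 213°
H2 = (213 + 120) mod 360 = 333°
H3 = (213 + 240) mod 360 = 93°
Triadic = 213°, 333°, 93°


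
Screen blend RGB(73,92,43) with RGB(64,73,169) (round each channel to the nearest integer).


Screen: C = 255 - (255-A)×(255-B)/255, rounded to nearest integer
R: 255 - (255-73)×(255-64)/255 = 255 - 34762/255 ≈ 255 - 136.322 = 118.678 → 119
G: 255 - (255-92)×(255-73)/255 = 255 - 29666/255 ≈ 255 - 116.337 = 138.663 → 139
B: 255 - (255-43)×(255-169)/255 = 255 - 18232/255 ≈ 255 - 71.498 = 183.502 → 184
= RGB(119, 139, 184)


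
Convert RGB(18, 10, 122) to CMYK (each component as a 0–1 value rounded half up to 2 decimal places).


R'=18/255≈0.0706, G'=10/255≈0.0392, B'=122/255≈0.4784
K = 1 - max(R',G',B') = 1 - 122/255 = 133/255 = 0.52156… → 0.52
(1-R'-K)/(1-K) simplifies to (max-R)/max with max = 122:
C = (122-18)/122 = 104/122 = 0.85245… → 0.85
M = (122-10)/122 = 112/122 = 0.91803… → 0.92
Y = (122-122)/122 = 0/122 = 0 → 0.00
= CMYK(0.85, 0.92, 0.00, 0.52)


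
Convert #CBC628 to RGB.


CB → 203 (R)
C6 → 198 (G)
28 → 40 (B)
= RGB(203, 198, 40)


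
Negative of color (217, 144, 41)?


Invert: (255-R, 255-G, 255-B)
R: 255-217 = 38
G: 255-144 = 111
B: 255-41 = 214
= RGB(38, 111, 214)


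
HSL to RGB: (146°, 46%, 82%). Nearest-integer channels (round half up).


H=146°, S=0.46, L=0.82
C = (1-|2L-1|)×S = (1-|0.64|)×0.46 = 0.1656
H' = H/60 = 146/60 ≈ 2.4333; X = C×(1-|H' mod 2 - 1|) = 0.07176
m = L - C/2 = 0.82 - 0.0828 = 0.7372
Sector ⌊H'⌋ = 2 → (R',G',B') = (0.0, 0.1656, 0.07176)
RGB = ((R'+m)×255, (G'+m)×255, (B'+m)×255) = (187.986, 230.214, 206.2848)
Round half up → RGB(188, 230, 206)


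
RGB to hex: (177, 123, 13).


R = 177 → B1 (hex)
G = 123 → 7B (hex)
B = 13 → 0D (hex)
Hex = #B17B0D


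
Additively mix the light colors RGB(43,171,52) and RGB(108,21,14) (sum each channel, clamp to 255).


Additive: each channel = min(255, C₁+C₂)
R: 43+108 = 151 → 151
G: 171+21 = 192 → 192
B: 52+14 = 66 → 66
= RGB(151, 192, 66)


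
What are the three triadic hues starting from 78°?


Triadic: equally spaced at 120° intervals
H1 = 78°
H2 = (78 + 120) mod 360 = 198°
H3 = (78 + 240) mod 360 = 318°
Triadic = 78°, 198°, 318°


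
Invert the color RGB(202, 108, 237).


Invert: (255-R, 255-G, 255-B)
R: 255-202 = 53
G: 255-108 = 147
B: 255-237 = 18
= RGB(53, 147, 18)


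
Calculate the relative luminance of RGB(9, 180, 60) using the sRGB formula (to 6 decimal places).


Linearize each channel (sRGB transfer function): c = v/255; c_lin = c/12.92 if c ≤ 0.04045, else ((c+0.055)/1.055)^2.4
  R: 9/255 ≈ 0.035294 ≤ 0.04045 → 0.035294/12.92 ≈ 0.002732
  G: 180/255 ≈ 0.705882 > 0.04045 → ((0.705882+0.055)/1.055)^2.4 ≈ 0.456411
  B: 60/255 ≈ 0.235294 > 0.04045 → ((0.235294+0.055)/1.055)^2.4 ≈ 0.045186
R_lin = 0.002732, G_lin = 0.456411, B_lin = 0.045186
L = 0.2126×R + 0.7152×G + 0.0722×B
L = 0.2126×0.002732 + 0.7152×0.456411 + 0.0722×0.045186
L ≈ 0.330268


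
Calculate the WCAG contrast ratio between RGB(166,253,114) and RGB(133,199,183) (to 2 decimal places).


Linearize each sRGB channel c=v/255: c/12.92 if c ≤ 0.04045 else ((c+0.055)/1.055)^2.4
L = 0.2126×R_lin + 0.7152×G_lin + 0.0722×B_lin
Color 1 (166,253,114):
  R=166: 166/255≈0.6510 > 0.04045 → ((0.6510+0.055)/1.055)^2.4 ≈ 0.38133
  G=253: 253/255≈0.9922 > 0.04045 → ((0.9922+0.055)/1.055)^2.4 ≈ 0.98225
  B=114: 114/255≈0.4471 > 0.04045 → ((0.4471+0.055)/1.055)^2.4 ≈ 0.16827
  L1 = 0.2126×0.38133 + 0.7152×0.98225 + 0.0722×0.16827 ≈ 0.79572
Color 2 (133,199,183):
  R=133: 133/255≈0.5216 > 0.04045 → ((0.5216+0.055)/1.055)^2.4 ≈ 0.23455
  G=199: 199/255≈0.7804 > 0.04045 → ((0.7804+0.055)/1.055)^2.4 ≈ 0.57112
  B=183: 183/255≈0.7176 > 0.04045 → ((0.7176+0.055)/1.055)^2.4 ≈ 0.47353
  L2 = 0.2126×0.23455 + 0.7152×0.57112 + 0.0722×0.47353 ≈ 0.49252
Lighter = 0.79572, Darker = 0.49252
Ratio = (L_lighter + 0.05) / (L_darker + 0.05)
Ratio = (0.79572 + 0.05) / (0.49252 + 0.05) = 0.84572 / 0.54252 ≈ 1.5589
Ratio ≈ 1.56:1


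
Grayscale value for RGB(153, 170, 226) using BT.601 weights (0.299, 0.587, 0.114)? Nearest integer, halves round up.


Gray = 0.299×R + 0.587×G + 0.114×B
Gray = 0.299×153 + 0.587×170 + 0.114×226
Gray = 45.747 + 99.790 + 25.764
Gray = 171.301 → round half up → 171
Gray = 171


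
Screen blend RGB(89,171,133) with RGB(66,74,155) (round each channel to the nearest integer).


Screen: C = 255 - (255-A)×(255-B)/255, rounded to nearest integer
R: 255 - (255-89)×(255-66)/255 = 255 - 31374/255 ≈ 255 - 123.035 = 131.965 → 132
G: 255 - (255-171)×(255-74)/255 = 255 - 15204/255 ≈ 255 - 59.624 = 195.376 → 195
B: 255 - (255-133)×(255-155)/255 = 255 - 12200/255 ≈ 255 - 47.843 = 207.157 → 207
= RGB(132, 195, 207)


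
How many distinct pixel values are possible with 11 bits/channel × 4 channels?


Total bits = 11 bits/channel × 4 channels = 44 bits
Distinct pixel values = 2^44
= 17,592,186,044,416 pixel values


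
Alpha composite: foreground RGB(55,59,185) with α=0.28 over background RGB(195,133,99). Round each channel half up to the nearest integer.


C = α×F + (1-α)×B, with 1-α = 0.72
R: 0.28×55 + 0.72×195 = 15.40 + 140.40 = 155.80 → 156
G: 0.28×59 + 0.72×133 = 16.52 + 95.76 = 112.28 → 112
B: 0.28×185 + 0.72×99 = 51.80 + 71.28 = 123.08 → 123
= RGB(156, 112, 123)


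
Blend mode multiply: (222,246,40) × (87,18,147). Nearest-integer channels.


Multiply: C = A×B/255, rounded to nearest integer
R: 222×87/255 = 19314/255 ≈ 75.741 → 76
G: 246×18/255 = 4428/255 ≈ 17.365 → 17
B: 40×147/255 = 5880/255 ≈ 23.059 → 23
= RGB(76, 17, 23)


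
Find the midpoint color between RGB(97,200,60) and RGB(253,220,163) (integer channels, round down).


Midpoint: each channel = ⌊(C₁+C₂)/2⌋
R: ⌊(97+253)/2⌋ = 175
G: ⌊(200+220)/2⌋ = 210
B: ⌊(60+163)/2⌋ = 111
= RGB(175, 210, 111)


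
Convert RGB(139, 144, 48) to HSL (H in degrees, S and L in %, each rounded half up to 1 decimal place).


Normalize: R'=139/255≈0.5451, G'=144/255≈0.5647, B'=48/255≈0.1882
Max=144/255, Min=48/255, Δ=Max-Min=96/255
L = (Max+Min)/2 = (144+48)/510 = 192/510 = 0.37647… → L = 37.6%
L ≤ 0.5 → S = Δ/(Max+Min) = 96/(144+48) = 96/192 = 0.5 → S = 50.0%
(the 1/255 factors cancel in S and H, so raw channel differences can be used)
Max is G' → H = 60 × ((B-R)/Δ + 2) = 60 × ((48-139)/96 + 2)
  -91/96 + 2 = -0.9479… + 2 = 1.0520…
  H = 60 × 1.0520… = 63.125° → H = 63.1°
= HSL(63.1°, 50.0%, 37.6%)


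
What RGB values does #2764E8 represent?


27 → 39 (R)
64 → 100 (G)
E8 → 232 (B)
= RGB(39, 100, 232)


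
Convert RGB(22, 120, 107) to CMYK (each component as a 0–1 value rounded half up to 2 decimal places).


R'=22/255≈0.0863, G'=120/255≈0.4706, B'=107/255≈0.4196
K = 1 - max(R',G',B') = 1 - 120/255 = 135/255 = 0.52941… → 0.53
(1-R'-K)/(1-K) simplifies to (max-R)/max with max = 120:
C = (120-22)/120 = 98/120 = 0.81666… → 0.82
M = (120-120)/120 = 0/120 = 0 → 0.00
Y = (120-107)/120 = 13/120 = 0.10833… → 0.11
= CMYK(0.82, 0.00, 0.11, 0.53)


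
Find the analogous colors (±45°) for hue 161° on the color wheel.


Base hue: 161°
Left analog: (161 - 45) mod 360 = 116°
Right analog: (161 + 45) mod 360 = 206°
Analogous hues = 116° and 206°


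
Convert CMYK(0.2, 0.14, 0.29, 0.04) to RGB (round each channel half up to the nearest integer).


R = 255 × (1-C) × (1-K) = 255 × 0.80 × 0.96 = 195.84 → 196
G = 255 × (1-M) × (1-K) = 255 × 0.86 × 0.96 = 210.528 → 211
B = 255 × (1-Y) × (1-K) = 255 × 0.71 × 0.96 = 173.808 → 174
= RGB(196, 211, 174)


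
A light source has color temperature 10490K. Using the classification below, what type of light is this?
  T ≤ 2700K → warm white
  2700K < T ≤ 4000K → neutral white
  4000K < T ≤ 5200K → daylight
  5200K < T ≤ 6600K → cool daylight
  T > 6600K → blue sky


Temperature: 10490K
10490K > 6600K → blue sky
Classification: blue sky


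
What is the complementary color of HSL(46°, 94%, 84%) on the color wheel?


Complement = opposite side of color wheel = hue + 180°
H' = (46 + 180) mod 360 = 226°
S and L unchanged.
= HSL(226°, 94%, 84%)


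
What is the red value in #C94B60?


Color: #C94B60
R = C9 = 201
G = 4B = 75
B = 60 = 96
Red = 201


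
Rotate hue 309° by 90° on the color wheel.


New hue = (H + rotation) mod 360
New hue = (309 + 90) mod 360
= 399 mod 360
= 39°


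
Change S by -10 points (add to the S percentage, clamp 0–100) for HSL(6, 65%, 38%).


Original S = 65%
Adjustment = -10 percentage points
New S = 65 + (-10) = 55
Clamp to [0, 100] → 55
= HSL(6°, 55%, 38%)


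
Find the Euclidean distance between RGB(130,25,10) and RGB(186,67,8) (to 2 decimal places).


d = √[(R₁-R₂)² + (G₁-G₂)² + (B₁-B₂)²]
d = √[(130-186)² + (25-67)² + (10-8)²]
d = √[3136 + 1764 + 4]
d = √4904
d ≈ 70.03


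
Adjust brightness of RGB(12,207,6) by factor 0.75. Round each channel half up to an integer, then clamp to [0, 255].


Multiply each channel by 0.75, round half up, clamp to [0, 255]
R: 12×0.75 = 9
G: 207×0.75 = 155.25 → round → 155
B: 6×0.75 = 4.5 → round → 5
= RGB(9, 155, 5)


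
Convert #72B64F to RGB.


72 → 114 (R)
B6 → 182 (G)
4F → 79 (B)
= RGB(114, 182, 79)


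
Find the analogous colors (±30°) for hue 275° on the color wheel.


Base hue: 275°
Left analog: (275 - 30) mod 360 = 245°
Right analog: (275 + 30) mod 360 = 305°
Analogous hues = 245° and 305°


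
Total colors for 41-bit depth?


Colors = 2^bits = 2^41
= 2,199,023,255,552 colors


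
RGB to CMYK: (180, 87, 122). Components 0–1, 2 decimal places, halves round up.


R'=180/255≈0.7059, G'=87/255≈0.3412, B'=122/255≈0.4784
K = 1 - max(R',G',B') = 1 - 180/255 = 75/255 = 0.29411… → 0.29
(1-R'-K)/(1-K) simplifies to (max-R)/max with max = 180:
C = (180-180)/180 = 0/180 = 0 → 0.00
M = (180-87)/180 = 93/180 = 0.51666… → 0.52
Y = (180-122)/180 = 58/180 = 0.32222… → 0.32
= CMYK(0.00, 0.52, 0.32, 0.29)


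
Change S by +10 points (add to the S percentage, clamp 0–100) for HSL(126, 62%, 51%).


Original S = 62%
Adjustment = +10 percentage points
New S = 62 + (10) = 72
Clamp to [0, 100] → 72
= HSL(126°, 72%, 51%)


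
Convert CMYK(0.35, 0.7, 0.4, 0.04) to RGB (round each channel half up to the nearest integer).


R = 255 × (1-C) × (1-K) = 255 × 0.65 × 0.96 = 159.12 → 159
G = 255 × (1-M) × (1-K) = 255 × 0.30 × 0.96 = 73.44 → 73
B = 255 × (1-Y) × (1-K) = 255 × 0.60 × 0.96 = 146.88 → 147
= RGB(159, 73, 147)


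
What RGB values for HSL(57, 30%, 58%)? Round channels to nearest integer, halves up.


H=57°, S=0.30, L=0.58
C = (1-|2L-1|)×S = (1-|0.16|)×0.30 = 0.252
H' = H/60 = 57/60 ≈ 0.9500; X = C×(1-|H' mod 2 - 1|) = 0.2394
m = L - C/2 = 0.58 - 0.126 = 0.454
Sector ⌊H'⌋ = 0 → (R',G',B') = (0.252, 0.2394, 0.0)
RGB = ((R'+m)×255, (G'+m)×255, (B'+m)×255) = (180.03, 176.817, 115.77)
Round half up → RGB(180, 177, 116)


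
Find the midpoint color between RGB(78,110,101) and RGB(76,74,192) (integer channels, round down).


Midpoint: each channel = ⌊(C₁+C₂)/2⌋
R: ⌊(78+76)/2⌋ = 77
G: ⌊(110+74)/2⌋ = 92
B: ⌊(101+192)/2⌋ = 146
= RGB(77, 92, 146)


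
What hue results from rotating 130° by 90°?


New hue = (H + rotation) mod 360
New hue = (130 + 90) mod 360
= 220 mod 360
= 220°


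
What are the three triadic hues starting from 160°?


Triadic: equally spaced at 120° intervals
H1 = 160°
H2 = (160 + 120) mod 360 = 280°
H3 = (160 + 240) mod 360 = 40°
Triadic = 160°, 280°, 40°


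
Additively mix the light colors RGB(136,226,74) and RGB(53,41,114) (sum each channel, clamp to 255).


Additive: each channel = min(255, C₁+C₂)
R: 136+53 = 189 → 189
G: 226+41 = 267 → 255
B: 74+114 = 188 → 188
= RGB(189, 255, 188)


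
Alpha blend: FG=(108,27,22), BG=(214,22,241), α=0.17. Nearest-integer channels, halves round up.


C = α×F + (1-α)×B, with 1-α = 0.83
R: 0.17×108 + 0.83×214 = 18.36 + 177.62 = 195.98 → 196
G: 0.17×27 + 0.83×22 = 4.59 + 18.26 = 22.85 → 23
B: 0.17×22 + 0.83×241 = 3.74 + 200.03 = 203.77 → 204
= RGB(196, 23, 204)


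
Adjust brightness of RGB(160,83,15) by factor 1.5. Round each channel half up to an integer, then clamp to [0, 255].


Multiply each channel by 1.5, round half up, clamp to [0, 255]
R: 160×1.5 = 240
G: 83×1.5 = 124.5 → round → 125
B: 15×1.5 = 22.5 → round → 23
= RGB(240, 125, 23)


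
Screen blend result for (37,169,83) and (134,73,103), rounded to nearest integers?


Screen: C = 255 - (255-A)×(255-B)/255, rounded to nearest integer
R: 255 - (255-37)×(255-134)/255 = 255 - 26378/255 ≈ 255 - 103.443 = 151.557 → 152
G: 255 - (255-169)×(255-73)/255 = 255 - 15652/255 ≈ 255 - 61.380 = 193.620 → 194
B: 255 - (255-83)×(255-103)/255 = 255 - 26144/255 ≈ 255 - 102.525 = 152.475 → 152
= RGB(152, 194, 152)


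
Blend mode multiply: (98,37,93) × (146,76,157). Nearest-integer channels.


Multiply: C = A×B/255, rounded to nearest integer
R: 98×146/255 = 14308/255 ≈ 56.110 → 56
G: 37×76/255 = 2812/255 ≈ 11.027 → 11
B: 93×157/255 = 14601/255 ≈ 57.259 → 57
= RGB(56, 11, 57)


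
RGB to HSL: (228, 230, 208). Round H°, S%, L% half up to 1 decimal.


Normalize: R'=228/255≈0.8941, G'=230/255≈0.9020, B'=208/255≈0.8157
Max=230/255, Min=208/255, Δ=Max-Min=22/255
L = (Max+Min)/2 = (230+208)/510 = 438/510 = 0.85882… → L = 85.9%
L > 0.5 → S = Δ/(2-Max-Min) = 22/(510-230-208) = 22/72 = 0.30555… → S = 30.6%
(the 1/255 factors cancel in S and H, so raw channel differences can be used)
Max is G' → H = 60 × ((B-R)/Δ + 2) = 60 × ((208-228)/22 + 2)
  -20/22 + 2 = -0.9090… + 2 = 1.0909…
  H = 60 × 1.0909… = 65.454…° → H = 65.5°
= HSL(65.5°, 30.6%, 85.9%)
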